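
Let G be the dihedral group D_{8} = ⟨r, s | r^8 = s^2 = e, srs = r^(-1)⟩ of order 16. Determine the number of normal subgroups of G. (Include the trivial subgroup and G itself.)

G has 19 subgroups. Checking conjugation-invariance by order — order 1: 1/1 normal; order 2: 1/9 normal; order 4: 1/5 normal; order 8: 3/3 normal; order 16: 1/1 normal.
Total normal subgroups: 7.

7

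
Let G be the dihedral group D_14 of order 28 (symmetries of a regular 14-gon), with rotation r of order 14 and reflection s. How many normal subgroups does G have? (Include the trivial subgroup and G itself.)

7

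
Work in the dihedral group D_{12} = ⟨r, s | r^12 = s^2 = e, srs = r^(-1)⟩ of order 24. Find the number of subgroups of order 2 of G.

13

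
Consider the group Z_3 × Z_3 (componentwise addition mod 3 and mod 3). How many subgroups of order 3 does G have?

4

|G| = 9 and 3 | 9, so subgroups of order 3 are possible by Lagrange.
The subgroups of order 3 are: {(0,0), (0,1), (0,2)}; {(0,0), (1,0), (2,0)}; {(0,0), (1,1), (2,2)}; {(0,0), (1,2), (2,1)}.
So G has 4 subgroups of order 3.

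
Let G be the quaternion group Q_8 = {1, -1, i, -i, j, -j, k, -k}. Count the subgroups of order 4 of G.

|G| = 8 and 4 | 8, so subgroups of order 4 are possible by Lagrange.
The subgroups of order 4 are: {1, -1, i, -i}; {1, -1, j, -j}; {1, -1, k, -k}.
So G has 3 subgroups of order 4.

3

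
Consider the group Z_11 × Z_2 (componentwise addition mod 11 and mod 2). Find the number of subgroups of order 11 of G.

|G| = 22 and 11 | 22, so subgroups of order 11 are possible by Lagrange.
The subgroups of order 11 are: {(0,0), (1,0), (2,0), (3,0), (4,0), (5,0), (6,0), (7,0), (8,0), (9,0), (10,0)}.
So G has 1 subgroup of order 11.

1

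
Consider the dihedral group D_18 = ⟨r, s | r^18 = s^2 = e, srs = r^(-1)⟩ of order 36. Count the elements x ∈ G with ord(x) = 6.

2

The elements of order 6 are: r^3, r^15.
That's 2.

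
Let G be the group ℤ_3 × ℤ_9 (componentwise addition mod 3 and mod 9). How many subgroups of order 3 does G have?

|G| = 27 and 3 | 27, so subgroups of order 3 are possible by Lagrange.
The subgroups of order 3 are: {(0,0), (0,3), (0,6)}; {(0,0), (1,0), (2,0)}; {(0,0), (1,3), (2,6)}; {(0,0), (1,6), (2,3)}.
So G has 4 subgroups of order 3.

4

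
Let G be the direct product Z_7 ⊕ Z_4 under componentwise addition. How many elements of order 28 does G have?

An element (a,b) has order lcm(ord(a), ord(b)); count pairs with lcm equal to 28.
Enumerating gives 12 such elements.

12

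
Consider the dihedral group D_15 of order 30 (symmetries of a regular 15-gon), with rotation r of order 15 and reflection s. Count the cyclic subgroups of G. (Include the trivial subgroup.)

19

Each element a generates a cyclic subgroup ⟨a⟩; distinct elements may generate the same one (a cyclic group of order d has φ(d) generators).
Cyclic subgroups by order — order 1: 1; order 2: 15; order 3: 1; order 5: 1; order 15: 1.
Total: 19.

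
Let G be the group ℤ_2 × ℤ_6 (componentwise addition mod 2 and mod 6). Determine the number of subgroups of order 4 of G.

1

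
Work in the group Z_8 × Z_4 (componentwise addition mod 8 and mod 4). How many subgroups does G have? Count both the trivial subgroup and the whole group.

|G| = 32, so by Lagrange every subgroup order divides 32. Divisors: 1, 2, 4, 8, 16, 32.
Subgroups by order — order 1: 1; order 2: 3; order 4: 7; order 8: 7; order 16: 3; order 32: 1.
Total: 1 + 3 + 7 + 7 + 3 + 1 = 22.

22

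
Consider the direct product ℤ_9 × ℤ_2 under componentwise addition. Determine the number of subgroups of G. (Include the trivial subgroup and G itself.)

|G| = 18, so by Lagrange every subgroup order divides 18. Divisors: 1, 2, 3, 6, 9, 18.
Subgroups by order — order 1: 1; order 2: 1; order 3: 1; order 6: 1; order 9: 1; order 18: 1.
Total: 1 + 1 + 1 + 1 + 1 + 1 = 6.

6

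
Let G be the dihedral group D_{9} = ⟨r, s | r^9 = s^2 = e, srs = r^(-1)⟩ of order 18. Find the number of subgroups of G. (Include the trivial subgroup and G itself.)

|G| = 18, so by Lagrange every subgroup order divides 18. Divisors: 1, 2, 3, 6, 9, 18.
Subgroups by order — order 1: 1; order 2: 9; order 3: 1; order 6: 3; order 9: 1; order 18: 1.
Total: 1 + 9 + 1 + 3 + 1 + 1 = 16.

16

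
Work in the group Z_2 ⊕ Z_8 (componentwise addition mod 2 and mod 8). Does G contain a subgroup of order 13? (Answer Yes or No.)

13 does not divide |G| = 16, so by Lagrange no subgroup of order 13 exists.

No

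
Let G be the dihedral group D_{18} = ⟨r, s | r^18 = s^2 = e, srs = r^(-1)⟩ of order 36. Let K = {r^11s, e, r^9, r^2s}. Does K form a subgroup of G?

Yes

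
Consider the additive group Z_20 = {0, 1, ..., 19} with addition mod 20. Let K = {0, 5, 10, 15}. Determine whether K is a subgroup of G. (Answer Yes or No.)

|K| = 4 divides |G| = 20, consistent with Lagrange.
K contains the identity, every element's inverse is in K, and K is closed under +: it is a subgroup.
In fact K = ⟨5⟩.

Yes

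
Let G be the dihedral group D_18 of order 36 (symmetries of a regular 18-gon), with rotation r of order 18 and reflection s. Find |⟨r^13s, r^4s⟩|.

4

|⟨r^13s⟩| = 2 and |⟨r^4s⟩| = 2, so |H| is a multiple of lcm(2, 2) = 2 and divides |G| = 36.
Closing under the operation: H = {e, r^9, r^4s, r^13s}, so |H| = 4.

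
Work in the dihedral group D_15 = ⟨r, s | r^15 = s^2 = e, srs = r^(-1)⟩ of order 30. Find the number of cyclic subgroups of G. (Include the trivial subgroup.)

Each element a generates a cyclic subgroup ⟨a⟩; distinct elements may generate the same one (a cyclic group of order d has φ(d) generators).
Cyclic subgroups by order — order 1: 1; order 2: 15; order 3: 1; order 5: 1; order 15: 1.
Total: 19.

19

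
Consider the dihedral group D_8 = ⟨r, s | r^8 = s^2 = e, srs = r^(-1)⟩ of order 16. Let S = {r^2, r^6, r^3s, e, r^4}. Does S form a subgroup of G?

|S| = 5 does not divide |G| = 16, so by Lagrange S is not a subgroup.

No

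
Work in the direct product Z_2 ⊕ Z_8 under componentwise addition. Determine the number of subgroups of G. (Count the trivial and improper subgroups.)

11

|G| = 16, so by Lagrange every subgroup order divides 16. Divisors: 1, 2, 4, 8, 16.
Subgroups by order — order 1: 1; order 2: 3; order 4: 3; order 8: 3; order 16: 1.
Total: 1 + 3 + 3 + 3 + 1 = 11.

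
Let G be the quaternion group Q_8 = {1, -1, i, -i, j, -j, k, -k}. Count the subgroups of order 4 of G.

3

|G| = 8 and 4 | 8, so subgroups of order 4 are possible by Lagrange.
The subgroups of order 4 are: {1, -1, i, -i}; {1, -1, j, -j}; {1, -1, k, -k}.
So G has 3 subgroups of order 4.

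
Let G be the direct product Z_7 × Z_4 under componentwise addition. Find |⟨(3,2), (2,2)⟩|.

14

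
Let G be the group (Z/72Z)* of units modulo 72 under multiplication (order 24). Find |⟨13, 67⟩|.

12

|⟨13⟩| = 6 and |⟨67⟩| = 6, so |H| is a multiple of lcm(6, 6) = 6 and divides |G| = 24.
Closing under the operation: H = {1, 7, 13, 19, 25, 31, 37, 43, 49, 55, 61, 67}, so |H| = 12.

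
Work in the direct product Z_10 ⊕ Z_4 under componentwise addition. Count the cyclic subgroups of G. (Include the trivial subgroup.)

A cyclic subgroup of order d is generated by each of its φ(d) elements of order d, so the cyclic subgroups of order d number (#elements of order d)/φ(d).
Cyclic subgroups by order — order 1: 1; order 2: 3; order 4: 2; order 5: 1; order 10: 3; order 20: 2.
Total: 12.

12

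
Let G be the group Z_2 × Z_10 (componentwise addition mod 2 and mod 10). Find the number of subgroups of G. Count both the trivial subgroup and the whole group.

10

|G| = 20, so by Lagrange every subgroup order divides 20. Divisors: 1, 2, 4, 5, 10, 20.
Subgroups by order — order 1: 1; order 2: 3; order 4: 1; order 5: 1; order 10: 3; order 20: 1.
Total: 1 + 3 + 1 + 1 + 3 + 1 = 10.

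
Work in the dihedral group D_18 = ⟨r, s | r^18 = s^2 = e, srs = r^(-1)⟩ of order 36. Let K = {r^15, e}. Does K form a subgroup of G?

No

r^15 ∈ K but its inverse r^3 ∉ K, so K is not a subgroup.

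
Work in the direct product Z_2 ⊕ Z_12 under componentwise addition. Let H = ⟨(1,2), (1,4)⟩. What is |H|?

12

|⟨(1,2)⟩| = 6 and |⟨(1,4)⟩| = 6, so |H| is a multiple of lcm(6, 6) = 6 and divides |G| = 24.
Closing under the operation: H = {(0,0), (0,2), (0,4), (0,6), (0,8), (0,10), (1,0), (1,2), (1,4), (1,6), (1,8), (1,10)}, so |H| = 12.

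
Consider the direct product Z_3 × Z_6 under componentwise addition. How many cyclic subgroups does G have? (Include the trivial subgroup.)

10

Each element a generates a cyclic subgroup ⟨a⟩; distinct elements may generate the same one (a cyclic group of order d has φ(d) generators).
Cyclic subgroups by order — order 1: 1; order 2: 1; order 3: 4; order 6: 4.
Total: 10.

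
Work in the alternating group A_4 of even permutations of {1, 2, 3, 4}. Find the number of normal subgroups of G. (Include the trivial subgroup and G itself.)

3

G has 10 subgroups. Checking conjugation-invariance by order — order 1: 1/1 normal; order 2: 0/3 normal; order 3: 0/4 normal; order 4: 1/1 normal; order 12: 1/1 normal.
Total normal subgroups: 3.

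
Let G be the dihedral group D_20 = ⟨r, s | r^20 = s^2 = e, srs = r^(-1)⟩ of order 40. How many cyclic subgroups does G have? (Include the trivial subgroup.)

26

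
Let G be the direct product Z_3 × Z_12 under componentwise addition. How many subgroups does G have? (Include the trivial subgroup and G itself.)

|G| = 36, so by Lagrange every subgroup order divides 36. Divisors: 1, 2, 3, 4, 6, 9, 12, 18, 36.
Subgroups by order — order 1: 1; order 2: 1; order 3: 4; order 4: 1; order 6: 4; order 9: 1; order 12: 4; order 18: 1; order 36: 1.
Total: 1 + 1 + 4 + 1 + 4 + 1 + 4 + 1 + 1 = 18.

18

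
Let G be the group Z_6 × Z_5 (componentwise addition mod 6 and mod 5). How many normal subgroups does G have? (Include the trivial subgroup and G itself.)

G is abelian, so every subgroup is normal.
G has 8 subgroups in total, hence 8 normal subgroups.

8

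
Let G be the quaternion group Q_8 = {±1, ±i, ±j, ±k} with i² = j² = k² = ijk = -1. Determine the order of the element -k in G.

Computing powers of -k: the smallest k with (-k)^k = e is k = 4.

4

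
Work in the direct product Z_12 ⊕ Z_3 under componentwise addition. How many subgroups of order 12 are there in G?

4

|G| = 36 and 12 | 36, so subgroups of order 12 are possible by Lagrange.
The subgroups of order 12 are: {(0,0), (0,1), (0,2), (3,0), (3,1), (3,2), (6,0), (6,1), (6,2), (9,0), (9,1), (9,2)}; {(0,0), (1,0), (2,0), (3,0), (4,0), (5,0), (6,0), (7,0), (8,0), (9,0), (10,0), (11,0)}; {(0,0), (1,1), (2,2), (3,0), (4,1), (5,2), (6,0), (7,1), (8,2), (9,0), (10,1), (11,2)}; {(0,0), (1,2), (2,1), (3,0), (4,2), (5,1), (6,0), (7,2), (8,1), (9,0), (10,2), (11,1)}.
So G has 4 subgroups of order 12.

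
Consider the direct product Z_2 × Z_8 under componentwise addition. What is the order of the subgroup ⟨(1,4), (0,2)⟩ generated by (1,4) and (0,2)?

8

|⟨(1,4)⟩| = 2 and |⟨(0,2)⟩| = 4, so |H| is a multiple of lcm(2, 4) = 4 and divides |G| = 16.
Closing under the operation: H = {(0,0), (0,2), (0,4), (0,6), (1,0), (1,2), (1,4), (1,6)}, so |H| = 8.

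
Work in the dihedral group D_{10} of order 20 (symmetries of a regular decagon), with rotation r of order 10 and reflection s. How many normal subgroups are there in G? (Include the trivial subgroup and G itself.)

G has 22 subgroups. Checking conjugation-invariance by order — order 1: 1/1 normal; order 2: 1/11 normal; order 4: 0/5 normal; order 5: 1/1 normal; order 10: 3/3 normal; order 20: 1/1 normal.
Total normal subgroups: 7.

7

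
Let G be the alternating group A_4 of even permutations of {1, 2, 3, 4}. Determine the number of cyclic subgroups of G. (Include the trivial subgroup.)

Each element a generates a cyclic subgroup ⟨a⟩; distinct elements may generate the same one (a cyclic group of order d has φ(d) generators).
Cyclic subgroups by order — order 1: 1; order 2: 3; order 3: 4.
Total: 8.

8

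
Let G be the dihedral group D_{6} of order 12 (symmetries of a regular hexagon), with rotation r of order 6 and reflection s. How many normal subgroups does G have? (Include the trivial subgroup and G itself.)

G has 16 subgroups. Checking conjugation-invariance by order — order 1: 1/1 normal; order 2: 1/7 normal; order 3: 1/1 normal; order 4: 0/3 normal; order 6: 3/3 normal; order 12: 1/1 normal.
Total normal subgroups: 7.

7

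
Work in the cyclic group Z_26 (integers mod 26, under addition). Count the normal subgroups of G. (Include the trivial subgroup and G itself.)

4

G is abelian, so every subgroup is normal.
G has 4 subgroups in total, hence 4 normal subgroups.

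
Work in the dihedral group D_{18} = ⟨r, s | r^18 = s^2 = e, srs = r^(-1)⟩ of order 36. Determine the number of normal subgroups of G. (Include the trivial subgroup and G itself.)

9

G has 45 subgroups. Checking conjugation-invariance by order — order 1: 1/1 normal; order 2: 1/19 normal; order 3: 1/1 normal; order 4: 0/9 normal; order 6: 1/7 normal; order 9: 1/1 normal; order 12: 0/3 normal; order 18: 3/3 normal; order 36: 1/1 normal.
Total normal subgroups: 9.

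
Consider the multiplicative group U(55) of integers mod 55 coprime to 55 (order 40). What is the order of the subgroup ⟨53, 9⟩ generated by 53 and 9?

20

|⟨53⟩| = 20 and |⟨9⟩| = 10, so |H| is a multiple of lcm(20, 10) = 20 and divides |G| = 40.
Closing under the operation: H = {1, 3, 4, 9, 12, 14, 16, 23, 26, 27, 31, 34, 36, 37, 38, 42, 47, 48, 49, 53}, so |H| = 20.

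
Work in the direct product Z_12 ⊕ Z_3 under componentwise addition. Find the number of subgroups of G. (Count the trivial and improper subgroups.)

18

|G| = 36, so by Lagrange every subgroup order divides 36. Divisors: 1, 2, 3, 4, 6, 9, 12, 18, 36.
Subgroups by order — order 1: 1; order 2: 1; order 3: 4; order 4: 1; order 6: 4; order 9: 1; order 12: 4; order 18: 1; order 36: 1.
Total: 1 + 1 + 4 + 1 + 4 + 1 + 4 + 1 + 1 = 18.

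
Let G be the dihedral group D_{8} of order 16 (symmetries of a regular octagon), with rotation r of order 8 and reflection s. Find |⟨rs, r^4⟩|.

4

|⟨rs⟩| = 2 and |⟨r^4⟩| = 2, so |H| is a multiple of lcm(2, 2) = 2 and divides |G| = 16.
Closing under the operation: H = {e, r^4, rs, r^5s}, so |H| = 4.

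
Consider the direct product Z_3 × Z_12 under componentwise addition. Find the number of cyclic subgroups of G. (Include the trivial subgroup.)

A cyclic subgroup of order d is generated by each of its φ(d) elements of order d, so the cyclic subgroups of order d number (#elements of order d)/φ(d).
Cyclic subgroups by order — order 1: 1; order 2: 1; order 3: 4; order 4: 1; order 6: 4; order 12: 4.
Total: 15.

15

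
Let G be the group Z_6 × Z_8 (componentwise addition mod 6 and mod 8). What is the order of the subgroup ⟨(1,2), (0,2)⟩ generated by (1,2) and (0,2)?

|⟨(1,2)⟩| = 12 and |⟨(0,2)⟩| = 4, so |H| is a multiple of lcm(12, 4) = 12 and divides |G| = 48.
Closing under the operation: H = {(0,0), (0,2), (0,4), (0,6), (1,0), (1,2), (1,4), (1,6), (2,0), (2,2), (2,4), (2,6), (3,0), (3,2), (3,4), (3,6), (4,0), (4,2), (4,4), (4,6), (5,0), (5,2), (5,4), (5,6)}, so |H| = 24.

24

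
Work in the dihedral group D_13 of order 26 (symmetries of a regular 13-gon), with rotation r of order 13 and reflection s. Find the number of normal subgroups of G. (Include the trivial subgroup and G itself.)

3

G has 16 subgroups. Checking conjugation-invariance by order — order 1: 1/1 normal; order 2: 0/13 normal; order 13: 1/1 normal; order 26: 1/1 normal.
Total normal subgroups: 3.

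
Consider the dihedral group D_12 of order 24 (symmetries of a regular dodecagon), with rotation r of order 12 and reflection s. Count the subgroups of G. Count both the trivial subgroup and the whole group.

34

|G| = 24, so by Lagrange every subgroup order divides 24. Divisors: 1, 2, 3, 4, 6, 8, 12, 24.
Subgroups by order — order 1: 1; order 2: 13; order 3: 1; order 4: 7; order 6: 5; order 8: 3; order 12: 3; order 24: 1.
Total: 1 + 13 + 1 + 7 + 5 + 3 + 3 + 1 = 34.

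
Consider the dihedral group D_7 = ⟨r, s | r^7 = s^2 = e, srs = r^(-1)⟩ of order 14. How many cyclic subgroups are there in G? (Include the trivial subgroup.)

9

A cyclic subgroup of order d is generated by each of its φ(d) elements of order d, so the cyclic subgroups of order d number (#elements of order d)/φ(d).
Cyclic subgroups by order — order 1: 1; order 2: 7; order 7: 1.
Total: 9.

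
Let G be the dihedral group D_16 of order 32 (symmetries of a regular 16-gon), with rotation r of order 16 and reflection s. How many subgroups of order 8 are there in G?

|G| = 32 and 8 | 32, so subgroups of order 8 are possible by Lagrange.
The subgroups of order 8 are: {e, r^2, r^4, r^6, r^8, r^10, r^12, r^14}; {e, r^4, r^8, r^12, r^2s, r^6s, r^10s, r^14s}; {e, r^4, r^8, r^12, r^3s, r^7s, r^11s, r^15s}; {e, r^4, r^8, r^12, s, r^4s, r^8s, r^12s}; … (5 in all).
So G has 5 subgroups of order 8.

5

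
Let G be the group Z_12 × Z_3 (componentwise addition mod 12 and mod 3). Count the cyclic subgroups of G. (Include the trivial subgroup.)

15

Each element a generates a cyclic subgroup ⟨a⟩; distinct elements may generate the same one (a cyclic group of order d has φ(d) generators).
Cyclic subgroups by order — order 1: 1; order 2: 1; order 3: 4; order 4: 1; order 6: 4; order 12: 4.
Total: 15.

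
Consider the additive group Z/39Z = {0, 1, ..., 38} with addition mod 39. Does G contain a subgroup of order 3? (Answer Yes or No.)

Yes

3 | 39. A subgroup of order 3 is {0, 13, 26}.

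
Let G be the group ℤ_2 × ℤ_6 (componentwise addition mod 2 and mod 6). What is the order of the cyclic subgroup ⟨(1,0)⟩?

2

The order of (1,0) in Z_2 × Z_6 is lcm(ord(1) in Z_2, ord(0) in Z_6).
ord(1) = 2 and ord(0) = 1, so |⟨(1,0)⟩| = lcm(2, 1) = 2.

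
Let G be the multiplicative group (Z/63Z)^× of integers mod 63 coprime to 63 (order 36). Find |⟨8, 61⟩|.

|⟨8⟩| = 2 and |⟨61⟩| = 6, so |H| is a multiple of lcm(2, 6) = 6 and divides |G| = 36.
Closing under the operation: H = {1, 2, 4, 8, 16, 31, 32, 47, 55, 59, 61, 62}, so |H| = 12.

12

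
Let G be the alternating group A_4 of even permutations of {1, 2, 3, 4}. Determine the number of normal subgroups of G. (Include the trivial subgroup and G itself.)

G has 10 subgroups. Checking conjugation-invariance by order — order 1: 1/1 normal; order 2: 0/3 normal; order 3: 0/4 normal; order 4: 1/1 normal; order 12: 1/1 normal.
Total normal subgroups: 3.

3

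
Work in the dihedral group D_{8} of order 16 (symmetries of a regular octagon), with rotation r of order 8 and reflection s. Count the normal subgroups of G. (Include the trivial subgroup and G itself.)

7

G has 19 subgroups. Checking conjugation-invariance by order — order 1: 1/1 normal; order 2: 1/9 normal; order 4: 1/5 normal; order 8: 3/3 normal; order 16: 1/1 normal.
Total normal subgroups: 7.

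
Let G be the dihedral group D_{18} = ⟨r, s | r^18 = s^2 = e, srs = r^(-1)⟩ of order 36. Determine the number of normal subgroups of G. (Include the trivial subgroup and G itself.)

G has 45 subgroups. Checking conjugation-invariance by order — order 1: 1/1 normal; order 2: 1/19 normal; order 3: 1/1 normal; order 4: 0/9 normal; order 6: 1/7 normal; order 9: 1/1 normal; order 12: 0/3 normal; order 18: 3/3 normal; order 36: 1/1 normal.
Total normal subgroups: 9.

9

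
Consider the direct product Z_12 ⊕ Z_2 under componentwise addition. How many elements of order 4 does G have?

4

An element (a,b) has order lcm(ord(a), ord(b)); count pairs with lcm equal to 4.
Enumerating gives 4 such elements.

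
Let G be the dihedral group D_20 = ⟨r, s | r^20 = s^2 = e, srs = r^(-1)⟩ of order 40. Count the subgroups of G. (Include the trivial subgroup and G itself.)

48

|G| = 40, so by Lagrange every subgroup order divides 40. Divisors: 1, 2, 4, 5, 8, 10, 20, 40.
Subgroups by order — order 1: 1; order 2: 21; order 4: 11; order 5: 1; order 8: 5; order 10: 5; order 20: 3; order 40: 1.
Total: 1 + 21 + 11 + 1 + 5 + 5 + 3 + 1 = 48.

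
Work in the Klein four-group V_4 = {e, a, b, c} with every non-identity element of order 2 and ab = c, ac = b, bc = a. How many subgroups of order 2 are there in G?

3

|G| = 4 and 2 | 4, so subgroups of order 2 are possible by Lagrange.
The subgroups of order 2 are: {e, a}; {e, b}; {e, c}.
So G has 3 subgroups of order 2.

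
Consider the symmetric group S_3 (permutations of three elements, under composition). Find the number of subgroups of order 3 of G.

|G| = 6 and 3 | 6, so subgroups of order 3 are possible by Lagrange.
The subgroups of order 3 are: {e, (1 2 3), (1 3 2)}.
So G has 1 subgroup of order 3.

1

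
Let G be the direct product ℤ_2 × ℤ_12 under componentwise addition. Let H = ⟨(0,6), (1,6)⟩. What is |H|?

4

|⟨(0,6)⟩| = 2 and |⟨(1,6)⟩| = 2, so |H| is a multiple of lcm(2, 2) = 2 and divides |G| = 24.
Closing under the operation: H = {(0,0), (0,6), (1,0), (1,6)}, so |H| = 4.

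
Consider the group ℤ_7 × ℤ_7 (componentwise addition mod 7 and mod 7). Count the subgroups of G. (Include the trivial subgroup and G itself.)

|G| = 49, so by Lagrange every subgroup order divides 49. Divisors: 1, 7, 49.
Subgroups by order — order 1: 1; order 7: 8; order 49: 1.
Total: 1 + 8 + 1 = 10.

10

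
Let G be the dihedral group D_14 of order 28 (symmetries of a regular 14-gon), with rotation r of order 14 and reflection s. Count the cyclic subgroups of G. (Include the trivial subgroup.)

18

Each element a generates a cyclic subgroup ⟨a⟩; distinct elements may generate the same one (a cyclic group of order d has φ(d) generators).
Cyclic subgroups by order — order 1: 1; order 2: 15; order 7: 1; order 14: 1.
Total: 18.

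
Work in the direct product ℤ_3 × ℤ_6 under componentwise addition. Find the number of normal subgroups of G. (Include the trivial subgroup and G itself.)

G is abelian, so every subgroup is normal.
G has 12 subgroups in total, hence 12 normal subgroups.

12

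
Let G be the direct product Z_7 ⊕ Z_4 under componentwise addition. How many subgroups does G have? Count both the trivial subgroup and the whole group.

|G| = 28, so by Lagrange every subgroup order divides 28. Divisors: 1, 2, 4, 7, 14, 28.
Subgroups by order — order 1: 1; order 2: 1; order 4: 1; order 7: 1; order 14: 1; order 28: 1.
Total: 1 + 1 + 1 + 1 + 1 + 1 = 6.

6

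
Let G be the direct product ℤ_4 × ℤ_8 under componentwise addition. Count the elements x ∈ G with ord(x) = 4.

12

An element (a,b) has order lcm(ord(a), ord(b)); count pairs with lcm equal to 4.
Enumerating gives 12 such elements.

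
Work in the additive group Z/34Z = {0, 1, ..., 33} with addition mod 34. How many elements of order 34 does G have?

16

In a cyclic group of order 34, the number of elements of order d (for d | 34) is φ(d).
φ(34) = 16.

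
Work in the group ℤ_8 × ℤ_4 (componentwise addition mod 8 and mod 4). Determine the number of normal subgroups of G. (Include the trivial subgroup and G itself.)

G is abelian, so every subgroup is normal.
G has 22 subgroups in total, hence 22 normal subgroups.

22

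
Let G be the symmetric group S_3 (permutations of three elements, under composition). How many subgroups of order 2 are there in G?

3

|G| = 6 and 2 | 6, so subgroups of order 2 are possible by Lagrange.
The subgroups of order 2 are: {e, (1 2)}; {e, (1 3)}; {e, (2 3)}.
So G has 3 subgroups of order 2.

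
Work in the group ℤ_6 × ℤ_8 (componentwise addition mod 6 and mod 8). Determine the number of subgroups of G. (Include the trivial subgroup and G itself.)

|G| = 48, so by Lagrange every subgroup order divides 48. Divisors: 1, 2, 3, 4, 6, 8, 12, 16, 24, 48.
Subgroups by order — order 1: 1; order 2: 3; order 3: 1; order 4: 3; order 6: 3; order 8: 3; order 12: 3; order 16: 1; order 24: 3; order 48: 1.
Total: 1 + 3 + 1 + 3 + 3 + 3 + 3 + 1 + 3 + 1 = 22.

22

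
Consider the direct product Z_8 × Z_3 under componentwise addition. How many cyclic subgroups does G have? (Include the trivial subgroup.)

8

Group the elements of G by the cyclic subgroup they generate; each cyclic subgroup of order d accounts for φ(d) elements.
Cyclic subgroups by order — order 1: 1; order 2: 1; order 3: 1; order 4: 1; order 6: 1; order 8: 1; order 12: 1; order 24: 1.
Total: 8.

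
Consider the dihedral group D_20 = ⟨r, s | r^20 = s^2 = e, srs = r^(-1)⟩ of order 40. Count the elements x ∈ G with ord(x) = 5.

4

The elements of order 5 are: r^4, r^8, r^12, r^16.
That's 4.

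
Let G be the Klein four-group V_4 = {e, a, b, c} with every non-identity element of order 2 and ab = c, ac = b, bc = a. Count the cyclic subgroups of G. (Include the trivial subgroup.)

4

Group the elements of G by the cyclic subgroup they generate; each cyclic subgroup of order d accounts for φ(d) elements.
Cyclic subgroups by order — order 1: 1; order 2: 3.
Total: 4.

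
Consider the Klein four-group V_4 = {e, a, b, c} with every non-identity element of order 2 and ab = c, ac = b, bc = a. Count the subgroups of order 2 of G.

|G| = 4 and 2 | 4, so subgroups of order 2 are possible by Lagrange.
The subgroups of order 2 are: {e, a}; {e, b}; {e, c}.
So G has 3 subgroups of order 2.

3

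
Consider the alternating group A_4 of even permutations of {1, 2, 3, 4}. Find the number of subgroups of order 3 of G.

|G| = 12 and 3 | 12, so subgroups of order 3 are possible by Lagrange.
The subgroups of order 3 are: {e, (1 2 3), (1 3 2)}; {e, (1 2 4), (1 4 2)}; {e, (1 3 4), (1 4 3)}; {e, (2 3 4), (2 4 3)}.
So G has 4 subgroups of order 3.

4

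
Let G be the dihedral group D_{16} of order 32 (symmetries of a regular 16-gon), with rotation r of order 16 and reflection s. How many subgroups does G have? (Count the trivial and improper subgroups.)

|G| = 32, so by Lagrange every subgroup order divides 32. Divisors: 1, 2, 4, 8, 16, 32.
Subgroups by order — order 1: 1; order 2: 17; order 4: 9; order 8: 5; order 16: 3; order 32: 1.
Total: 1 + 17 + 9 + 5 + 3 + 1 = 36.

36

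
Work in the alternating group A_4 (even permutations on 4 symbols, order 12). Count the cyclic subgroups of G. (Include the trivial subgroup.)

A cyclic subgroup of order d is generated by each of its φ(d) elements of order d, so the cyclic subgroups of order d number (#elements of order d)/φ(d).
Cyclic subgroups by order — order 1: 1; order 2: 3; order 3: 4.
Total: 8.

8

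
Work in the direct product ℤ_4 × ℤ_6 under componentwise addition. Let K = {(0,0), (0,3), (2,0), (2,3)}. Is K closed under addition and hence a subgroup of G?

Yes

|K| = 4 divides |G| = 24, consistent with Lagrange.
K contains the identity, every element's inverse is in K, and K is closed under +: it is a subgroup.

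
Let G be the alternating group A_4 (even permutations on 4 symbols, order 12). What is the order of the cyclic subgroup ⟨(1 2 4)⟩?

3

Computing powers of (1 2 4): the smallest k with ((1 2 4))^k = e is k = 3.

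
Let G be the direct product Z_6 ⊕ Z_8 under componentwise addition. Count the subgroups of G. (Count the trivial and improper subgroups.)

22

|G| = 48, so by Lagrange every subgroup order divides 48. Divisors: 1, 2, 3, 4, 6, 8, 12, 16, 24, 48.
Subgroups by order — order 1: 1; order 2: 3; order 3: 1; order 4: 3; order 6: 3; order 8: 3; order 12: 3; order 16: 1; order 24: 3; order 48: 1.
Total: 1 + 3 + 1 + 3 + 3 + 3 + 3 + 1 + 3 + 1 = 22.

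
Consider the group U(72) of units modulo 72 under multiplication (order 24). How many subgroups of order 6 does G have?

|G| = 24 and 6 | 24, so subgroups of order 6 are possible by Lagrange.
The subgroups of order 6 are: {1, 11, 25, 35, 49, 59}; {1, 13, 25, 37, 49, 61}; {1, 17, 25, 41, 49, 65}; {1, 19, 25, 43, 49, 67}; … (7 in all).
So G has 7 subgroups of order 6.

7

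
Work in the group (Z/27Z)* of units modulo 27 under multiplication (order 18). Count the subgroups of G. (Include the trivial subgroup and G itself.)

|G| = 18, so by Lagrange every subgroup order divides 18. Divisors: 1, 2, 3, 6, 9, 18.
Subgroups by order — order 1: 1; order 2: 1; order 3: 1; order 6: 1; order 9: 1; order 18: 1.
Total: 1 + 1 + 1 + 1 + 1 + 1 = 6.

6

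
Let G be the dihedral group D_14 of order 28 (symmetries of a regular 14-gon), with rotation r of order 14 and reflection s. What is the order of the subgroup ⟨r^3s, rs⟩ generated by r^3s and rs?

14

|⟨r^3s⟩| = 2 and |⟨rs⟩| = 2, so |H| is a multiple of lcm(2, 2) = 2 and divides |G| = 28.
Closing under the operation: H = {e, r^2, r^4, r^6, r^8, r^10, r^12, rs, r^3s, r^5s, r^7s, r^9s, r^11s, r^13s}, so |H| = 14.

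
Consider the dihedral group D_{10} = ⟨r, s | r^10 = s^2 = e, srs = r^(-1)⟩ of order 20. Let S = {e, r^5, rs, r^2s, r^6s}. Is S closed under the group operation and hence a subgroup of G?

No

Closure fails: r^5 · r^2s = r^7s ∉ S. So S is not a subgroup.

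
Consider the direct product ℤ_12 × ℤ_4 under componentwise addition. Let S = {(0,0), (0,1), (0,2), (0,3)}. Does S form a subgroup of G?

|S| = 4 divides |G| = 48, consistent with Lagrange.
S contains the identity, every element's inverse is in S, and S is closed under +: it is a subgroup.
In fact S = ⟨(0,1)⟩.

Yes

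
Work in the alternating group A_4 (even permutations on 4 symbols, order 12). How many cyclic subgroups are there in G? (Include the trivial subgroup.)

Each element a generates a cyclic subgroup ⟨a⟩; distinct elements may generate the same one (a cyclic group of order d has φ(d) generators).
Cyclic subgroups by order — order 1: 1; order 2: 3; order 3: 4.
Total: 8.

8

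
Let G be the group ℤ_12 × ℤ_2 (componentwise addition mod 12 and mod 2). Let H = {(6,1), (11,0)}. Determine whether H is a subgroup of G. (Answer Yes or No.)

The identity (0,0) ∉ H, so H is not a subgroup.

No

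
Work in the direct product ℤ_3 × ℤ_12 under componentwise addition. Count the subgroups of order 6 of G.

4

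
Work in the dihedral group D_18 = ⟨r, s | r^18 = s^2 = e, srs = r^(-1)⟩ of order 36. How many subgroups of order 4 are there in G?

9

|G| = 36 and 4 | 36, so subgroups of order 4 are possible by Lagrange.
The subgroups of order 4 are: {e, r^9, rs, r^10s}; {e, r^9, r^2s, r^11s}; {e, r^9, r^3s, r^12s}; {e, r^9, r^4s, r^13s}; … (9 in all).
So G has 9 subgroups of order 4.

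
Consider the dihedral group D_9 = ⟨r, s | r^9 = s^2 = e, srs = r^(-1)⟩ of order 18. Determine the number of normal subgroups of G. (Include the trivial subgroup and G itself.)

G has 16 subgroups. Checking conjugation-invariance by order — order 1: 1/1 normal; order 2: 0/9 normal; order 3: 1/1 normal; order 6: 0/3 normal; order 9: 1/1 normal; order 18: 1/1 normal.
Total normal subgroups: 4.

4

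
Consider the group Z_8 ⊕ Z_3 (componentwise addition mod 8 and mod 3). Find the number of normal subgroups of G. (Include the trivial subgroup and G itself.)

G is abelian, so every subgroup is normal.
G has 8 subgroups in total, hence 8 normal subgroups.

8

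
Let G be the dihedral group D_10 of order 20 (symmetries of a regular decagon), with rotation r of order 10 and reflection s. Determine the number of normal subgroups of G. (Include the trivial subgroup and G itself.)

7

G has 22 subgroups. Checking conjugation-invariance by order — order 1: 1/1 normal; order 2: 1/11 normal; order 4: 0/5 normal; order 5: 1/1 normal; order 10: 3/3 normal; order 20: 1/1 normal.
Total normal subgroups: 7.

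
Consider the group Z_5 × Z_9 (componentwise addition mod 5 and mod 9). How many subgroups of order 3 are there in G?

1

|G| = 45 and 3 | 45, so subgroups of order 3 are possible by Lagrange.
The subgroups of order 3 are: {(0,0), (0,3), (0,6)}.
So G has 1 subgroup of order 3.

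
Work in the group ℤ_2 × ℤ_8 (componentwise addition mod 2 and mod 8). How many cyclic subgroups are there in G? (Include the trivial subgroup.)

Each element a generates a cyclic subgroup ⟨a⟩; distinct elements may generate the same one (a cyclic group of order d has φ(d) generators).
Cyclic subgroups by order — order 1: 1; order 2: 3; order 4: 2; order 8: 2.
Total: 8.

8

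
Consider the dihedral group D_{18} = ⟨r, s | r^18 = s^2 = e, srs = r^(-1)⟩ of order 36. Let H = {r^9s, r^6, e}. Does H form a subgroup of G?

No

r^6 ∈ H but its inverse r^12 ∉ H, so H is not a subgroup.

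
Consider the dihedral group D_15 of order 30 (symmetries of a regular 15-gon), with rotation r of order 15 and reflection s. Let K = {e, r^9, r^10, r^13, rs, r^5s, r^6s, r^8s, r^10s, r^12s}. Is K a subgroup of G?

r^9 ∈ K but its inverse r^6 ∉ K, so K is not a subgroup.

No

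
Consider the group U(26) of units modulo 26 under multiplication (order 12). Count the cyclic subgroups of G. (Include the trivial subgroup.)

6

A cyclic subgroup of order d is generated by each of its φ(d) elements of order d, so the cyclic subgroups of order d number (#elements of order d)/φ(d).
Cyclic subgroups by order — order 1: 1; order 2: 1; order 3: 1; order 4: 1; order 6: 1; order 12: 1.
Total: 6.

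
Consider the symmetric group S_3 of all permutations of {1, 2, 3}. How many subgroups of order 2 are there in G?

|G| = 6 and 2 | 6, so subgroups of order 2 are possible by Lagrange.
The subgroups of order 2 are: {e, (1 2)}; {e, (1 3)}; {e, (2 3)}.
So G has 3 subgroups of order 2.

3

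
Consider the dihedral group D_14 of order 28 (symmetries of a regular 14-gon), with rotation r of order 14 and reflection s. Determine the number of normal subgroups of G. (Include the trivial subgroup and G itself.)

G has 28 subgroups. Checking conjugation-invariance by order — order 1: 1/1 normal; order 2: 1/15 normal; order 4: 0/7 normal; order 7: 1/1 normal; order 14: 3/3 normal; order 28: 1/1 normal.
Total normal subgroups: 7.

7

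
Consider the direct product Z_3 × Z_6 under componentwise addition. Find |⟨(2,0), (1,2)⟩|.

|⟨(2,0)⟩| = 3 and |⟨(1,2)⟩| = 3, so |H| is a multiple of lcm(3, 3) = 3 and divides |G| = 18.
Closing under the operation: H = {(0,0), (0,2), (0,4), (1,0), (1,2), (1,4), (2,0), (2,2), (2,4)}, so |H| = 9.

9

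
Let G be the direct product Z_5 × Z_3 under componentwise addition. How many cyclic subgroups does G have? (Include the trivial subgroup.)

A cyclic subgroup of order d is generated by each of its φ(d) elements of order d, so the cyclic subgroups of order d number (#elements of order d)/φ(d).
Cyclic subgroups by order — order 1: 1; order 3: 1; order 5: 1; order 15: 1.
Total: 4.

4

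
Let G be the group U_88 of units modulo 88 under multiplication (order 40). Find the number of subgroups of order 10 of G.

|G| = 40 and 10 | 40, so subgroups of order 10 are possible by Lagrange.
The subgroups of order 10 are: {1, 9, 13, 21, 25, 29, 49, 61, 81, 85}; {1, 9, 15, 23, 25, 31, 47, 49, 71, 81}; {1, 9, 17, 25, 41, 49, 57, 65, 73, 81}; {1, 9, 19, 25, 35, 43, 49, 51, 81, 83}; … (7 in all).
So G has 7 subgroups of order 10.

7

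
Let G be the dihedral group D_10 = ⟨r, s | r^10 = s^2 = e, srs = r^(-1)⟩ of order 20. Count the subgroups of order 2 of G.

|G| = 20 and 2 | 20, so subgroups of order 2 are possible by Lagrange.
The subgroups of order 2 are: {e, r^2s}; {e, r^3s}; {e, r^4s}; {e, r^5}; … (11 in all).
So G has 11 subgroups of order 2.

11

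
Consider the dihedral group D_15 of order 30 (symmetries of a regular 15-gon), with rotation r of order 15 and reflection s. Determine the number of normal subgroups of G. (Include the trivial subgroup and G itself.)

5

G has 28 subgroups. Checking conjugation-invariance by order — order 1: 1/1 normal; order 2: 0/15 normal; order 3: 1/1 normal; order 5: 1/1 normal; order 6: 0/5 normal; order 10: 0/3 normal; order 15: 1/1 normal; order 30: 1/1 normal.
Total normal subgroups: 5.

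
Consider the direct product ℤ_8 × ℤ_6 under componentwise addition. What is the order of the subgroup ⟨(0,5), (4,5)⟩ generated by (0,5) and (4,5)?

12

|⟨(0,5)⟩| = 6 and |⟨(4,5)⟩| = 6, so |H| is a multiple of lcm(6, 6) = 6 and divides |G| = 48.
Closing under the operation: H = {(0,0), (0,1), (0,2), (0,3), (0,4), (0,5), (4,0), (4,1), (4,2), (4,3), (4,4), (4,5)}, so |H| = 12.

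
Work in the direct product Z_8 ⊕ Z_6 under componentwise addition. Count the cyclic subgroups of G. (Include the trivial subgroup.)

Group the elements of G by the cyclic subgroup they generate; each cyclic subgroup of order d accounts for φ(d) elements.
Cyclic subgroups by order — order 1: 1; order 2: 3; order 3: 1; order 4: 2; order 6: 3; order 8: 2; order 12: 2; order 24: 2.
Total: 16.

16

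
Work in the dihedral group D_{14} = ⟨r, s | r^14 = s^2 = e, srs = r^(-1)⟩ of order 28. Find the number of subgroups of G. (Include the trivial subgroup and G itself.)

28

|G| = 28, so by Lagrange every subgroup order divides 28. Divisors: 1, 2, 4, 7, 14, 28.
Subgroups by order — order 1: 1; order 2: 15; order 4: 7; order 7: 1; order 14: 3; order 28: 1.
Total: 1 + 15 + 7 + 1 + 3 + 1 = 28.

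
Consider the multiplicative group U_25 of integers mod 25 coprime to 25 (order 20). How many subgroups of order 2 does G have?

1

|G| = 20 and 2 | 20, so subgroups of order 2 are possible by Lagrange.
The subgroups of order 2 are: {1, 24}.
So G has 1 subgroup of order 2.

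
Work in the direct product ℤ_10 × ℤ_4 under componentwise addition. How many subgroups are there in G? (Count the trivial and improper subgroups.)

|G| = 40, so by Lagrange every subgroup order divides 40. Divisors: 1, 2, 4, 5, 8, 10, 20, 40.
Subgroups by order — order 1: 1; order 2: 3; order 4: 3; order 5: 1; order 8: 1; order 10: 3; order 20: 3; order 40: 1.
Total: 1 + 3 + 3 + 1 + 1 + 3 + 3 + 1 = 16.

16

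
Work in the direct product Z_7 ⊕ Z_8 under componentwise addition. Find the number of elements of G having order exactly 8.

4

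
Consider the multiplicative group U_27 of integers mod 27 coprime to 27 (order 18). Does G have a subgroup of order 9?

Yes

9 | 18. A subgroup of order 9 is {1, 4, 7, 10, 13, 16, 19, 22, 25}.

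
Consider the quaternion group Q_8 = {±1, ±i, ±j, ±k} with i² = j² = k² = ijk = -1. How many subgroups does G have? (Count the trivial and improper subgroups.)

|G| = 8, so by Lagrange every subgroup order divides 8. Divisors: 1, 2, 4, 8.
Subgroups by order — order 1: 1; order 2: 1; order 4: 3; order 8: 1.
Total: 1 + 1 + 3 + 1 = 6.

6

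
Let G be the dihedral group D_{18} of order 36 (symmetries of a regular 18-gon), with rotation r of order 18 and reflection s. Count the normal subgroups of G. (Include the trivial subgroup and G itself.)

G has 45 subgroups. Checking conjugation-invariance by order — order 1: 1/1 normal; order 2: 1/19 normal; order 3: 1/1 normal; order 4: 0/9 normal; order 6: 1/7 normal; order 9: 1/1 normal; order 12: 0/3 normal; order 18: 3/3 normal; order 36: 1/1 normal.
Total normal subgroups: 9.

9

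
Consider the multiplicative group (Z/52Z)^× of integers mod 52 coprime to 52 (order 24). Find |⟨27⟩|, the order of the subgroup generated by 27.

Compute successive powers of 27 mod 52: 27, 1; 27^2 ≡ 1 (mod 52).
So |⟨27⟩| = 2.

2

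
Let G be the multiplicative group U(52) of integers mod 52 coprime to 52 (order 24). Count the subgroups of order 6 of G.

|G| = 24 and 6 | 24, so subgroups of order 6 are possible by Lagrange.
The subgroups of order 6 are: {1, 9, 17, 25, 29, 49}; {1, 9, 23, 29, 43, 51}; {1, 3, 9, 27, 29, 35}.
So G has 3 subgroups of order 6.

3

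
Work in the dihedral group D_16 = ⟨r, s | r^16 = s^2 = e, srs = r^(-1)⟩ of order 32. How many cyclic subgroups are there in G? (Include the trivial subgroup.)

Group the elements of G by the cyclic subgroup they generate; each cyclic subgroup of order d accounts for φ(d) elements.
Cyclic subgroups by order — order 1: 1; order 2: 17; order 4: 1; order 8: 1; order 16: 1.
Total: 21.

21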